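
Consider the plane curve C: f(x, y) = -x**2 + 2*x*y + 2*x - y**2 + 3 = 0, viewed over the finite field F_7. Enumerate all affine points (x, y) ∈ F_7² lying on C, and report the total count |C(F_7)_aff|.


Affine F_7-points: {(2, 2), (3, 0), (3, 6), (4, 2), (4, 6), (6, 0), (6, 5)}; count = 7.

For each of the 49 pairs (x, y) ∈ F_7², evaluate f(x, y) mod 7. Record the zeros.
  x = 0: [0↦3, 1↦2, 2↦6, 3↦1, 4↦1, 5↦6, 6↦2]  zeros at y ∈ ∅
  x = 1: [0↦4, 1↦5, 2↦4, 3↦1, 4↦3, 5↦3, 6↦1]  zeros at y ∈ ∅
  x = 2: [0↦3, 1↦6, 2↦0, 3↦6, 4↦3, 5↦5, 6↦5]  zeros at y ∈ {2}
  x = 3: [0↦0, 1↦5, 2↦1, 3↦2, 4↦1, 5↦5, 6↦0]  zeros at y ∈ {0, 6}
  x = 4: [0↦2, 1↦2, 2↦0, 3↦3, 4↦4, 5↦3, 6↦0]  zeros at y ∈ {2, 6}
  x = 5: [0↦2, 1↦4, 2↦4, 3↦2, 4↦5, 5↦6, 6↦5]  zeros at y ∈ ∅
  x = 6: [0↦0, 1↦4, 2↦6, 3↦6, 4↦4, 5↦0, 6↦1]  zeros at y ∈ {0, 5}
Collecting zeros: affine points = {(2, 2), (3, 0), (3, 6), (4, 2), (4, 6), (6, 0), (6, 5)}.
Total count |C(F_7)_aff| = 7.


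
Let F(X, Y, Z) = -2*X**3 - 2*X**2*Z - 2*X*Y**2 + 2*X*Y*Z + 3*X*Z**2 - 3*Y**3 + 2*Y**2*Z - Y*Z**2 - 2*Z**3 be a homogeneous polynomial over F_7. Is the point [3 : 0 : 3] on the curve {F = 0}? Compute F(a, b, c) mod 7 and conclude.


F(3,0,3) ≡ 3 (mod 7); P is NOT on the curve.

Evaluate F(3, 0, 3) term-by-term (mod 7).
  -2*X**3 ↦ -2·27·1·1 = -54
  -2*X**2*Z ↦ -2·9·1·3 = -54
  -2*X*Y**2 ↦ -2·3·0·1 = 0
  2*X*Y*Z ↦ 2·3·0·3 = 0
  3*X*Z**2 ↦ 3·3·1·9 = 81
  -3*Y**3 ↦ -3·1·0·1 = 0
  2*Y**2*Z ↦ 2·1·0·3 = 0
  -Y*Z**2 ↦ -1·1·0·9 = 0
  -2*Z**3 ↦ -2·1·1·27 = -54
Sum: F(3, 0, 3) = (-54) + (-54) + (0) + (0) + (81) + (0) + (0) + (0) + (-54) = -81.
Reducing mod 7: -81 ≡ 3 (mod 7).
Since F(a, b, c) ≡ 3 ≠ 0 (mod 7), P does NOT lie on the curve.


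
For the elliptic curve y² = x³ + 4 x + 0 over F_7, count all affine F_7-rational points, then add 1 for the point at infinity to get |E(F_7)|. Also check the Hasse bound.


Affine points = {(0, 0), (2, 3), (2, 4), (3, 2), (3, 5), (6, 3), (6, 4)}; affine count = 7; |E(F_7)| = 8.

Discriminant check: Δ ∝ 4a³ + 27b² = 4·4³ + 27·0² = 4·64 + 27·0 ≡ 4 (mod 7). Nonzero ⇒ E is nonsingular.
For each x ∈ F_7, compute rhs = x³ + 4·x + 0 mod 7, then count y ∈ F_7 with y² ≡ rhs.
  x = 0: rhs = 0, matching y values: 0 (1 points).
  x = 1: rhs = 5, matching y values: none (0 points).
  x = 2: rhs = 2, matching y values: 3, 4 (2 points).
  x = 3: rhs = 4, matching y values: 2, 5 (2 points).
  x = 4: rhs = 3, matching y values: none (0 points).
  x = 5: rhs = 5, matching y values: none (0 points).
  x = 6: rhs = 2, matching y values: 3, 4 (2 points).
Total affine count: 7.
Full point count |E(F_7)| = 7 + 1 = 8.
Hasse bound: |8 − (7+1)| = |0| = 0 ≤ 2√7 ≈ 5.2915 ✓.


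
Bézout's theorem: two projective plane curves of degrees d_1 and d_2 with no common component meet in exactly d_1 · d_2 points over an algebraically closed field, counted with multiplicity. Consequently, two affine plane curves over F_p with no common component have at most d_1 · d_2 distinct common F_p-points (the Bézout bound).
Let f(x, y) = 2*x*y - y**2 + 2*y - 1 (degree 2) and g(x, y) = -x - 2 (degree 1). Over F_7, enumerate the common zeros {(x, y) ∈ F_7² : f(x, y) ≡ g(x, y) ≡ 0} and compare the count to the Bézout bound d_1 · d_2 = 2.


Common zeros: {(5, 6)}; count = 1; Bézout bound = 2.

deg(f) = 2, deg(g) = 1, so Bézout bound = 2.
Scan x ∈ F_7. For each x, list the y ∈ F_7 with f(x, y) ≡ 0 and those with g(x, y) ≡ 0 (mod 7); the common zeros in that column are the intersection.
  x = 0: f ≡ 0 at y ∈ {1}; g ≡ 0 at y ∈ ∅; common: ∅.
  x = 1: f ≡ 0 at y ∈ ∅; g ≡ 0 at y ∈ ∅; common: ∅.
  x = 2: f ≡ 0 at y ∈ {2, 4}; g ≡ 0 at y ∈ ∅; common: ∅.
  x = 3: f ≡ 0 at y ∈ {3, 5}; g ≡ 0 at y ∈ ∅; common: ∅.
  x = 4: f ≡ 0 at y ∈ ∅; g ≡ 0 at y ∈ ∅; common: ∅.
  x = 5: f ≡ 0 at y ∈ {6}; g ≡ 0 at y ∈ {0, 1, 2, 3, 4, 5, 6}; common: {6}.
  x = 6: f ≡ 0 at y ∈ ∅; g ≡ 0 at y ∈ ∅; common: ∅.
Collecting: common zeros = {(5, 6)}, so the count is 1.
Comparison with the Bézout bound: 1 ≤ 2 = deg(f)·deg(g), as expected for curves with no common component (the affine F_7-count falls short of the bound because intersections may lie at infinity, over extension fields, or carry multiplicity).


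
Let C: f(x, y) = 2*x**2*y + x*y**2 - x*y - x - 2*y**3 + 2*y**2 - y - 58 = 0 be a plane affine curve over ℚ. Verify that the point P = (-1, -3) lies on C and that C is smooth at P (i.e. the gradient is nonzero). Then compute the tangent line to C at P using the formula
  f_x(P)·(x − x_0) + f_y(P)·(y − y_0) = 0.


Tangent line at P: 23*x - 58*y - 151 = 0.

Step 1: f(-1, -3) = 0, so P lies on C.
Step 2: partial derivatives
  f_x(x, y) = 4*x*y + y**2 - y - 1, f_y(x, y) = 2*x**2 + 2*x*y - x - 6*y**2 + 4*y - 1.
  f_x(P) = 23, f_y(P) = -58 (gradient nonzero, so P is smooth).
Step 3: tangent line at P: 23·(x − -1) + -58·(y − -3) = 0.
Expanding: 23*x - 58*y - 151 = 0.


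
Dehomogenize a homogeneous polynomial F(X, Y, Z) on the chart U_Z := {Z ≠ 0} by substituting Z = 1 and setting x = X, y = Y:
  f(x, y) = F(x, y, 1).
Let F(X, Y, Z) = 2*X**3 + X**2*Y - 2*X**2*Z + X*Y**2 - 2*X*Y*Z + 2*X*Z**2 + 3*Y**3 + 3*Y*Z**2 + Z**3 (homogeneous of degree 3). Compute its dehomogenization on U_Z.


f(x, y) = 2*x**3 + x**2*y - 2*x**2 + x*y**2 - 2*x*y + 2*x + 3*y**3 + 3*y + 1

On U_Z we set Z = 1. Each monomial c·X^i·Y^j·Z^k in F becomes c·x^i·y^j·1^k = c·x^i·y^j.
Substituting Z = 1: F(X, Y, 1) = 2*x**3 + x**2*y - 2*x**2 + x*y**2 - 2*x*y + 2*x + 3*y**3 + 3*y + 1.
Note: deg(f) ≤ deg(F) = 3; strict inequality happens when F is divisible by Z (lost terms).


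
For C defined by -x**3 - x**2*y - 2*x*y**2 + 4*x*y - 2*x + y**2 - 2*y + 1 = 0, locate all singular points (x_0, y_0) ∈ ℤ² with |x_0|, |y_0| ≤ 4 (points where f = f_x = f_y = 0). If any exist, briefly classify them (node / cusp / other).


Singular points: {(0, 1)}; classification: node.

Compute partial derivatives:
  f_x = -3*x**2 - 2*x*y - 2*y**2 + 4*y - 2.
  f_y = -x**2 - 4*x*y + 4*x + 2*y - 2.
Scan x_0 ∈ {−4, ..., 4}. For each x_0, f_y(x_0, y) is a polynomial in y; find its integer roots y ∈ {−4, ..., 4}, then test f_x and f at those candidates.
  x = -4: f_y(-4, y) = 18*y - 34; no integer root y with |y| ≤ 4.
  x = -3: f_y(-3, y) = 14*y - 23; no integer root y with |y| ≤ 4.
  x = -2: f_y(-2, y) = 10*y - 14; no integer root y with |y| ≤ 4.
  x = -1: f_y(-1, y) = 6*y - 7; no integer root y with |y| ≤ 4.
  x = 0: f_y(0, y) = 2*y - 2; vanishes at y ∈ {1}. (0, 1): f_x = 0, f = 0 — SINGULAR.
  x = 1: f_y(1, y) = 1 - 2*y; no integer root y with |y| ≤ 4.
  x = 2: f_y(2, y) = 2 - 6*y; no integer root y with |y| ≤ 4.
  x = 3: f_y(3, y) = 1 - 10*y; no integer root y with |y| ≤ 4.
  x = 4: f_y(4, y) = -14*y - 2; no integer root y with |y| ≤ 4.
Only singular point on the grid: (0, 1).
Classify: substitute x = 0 + u, y = 1 + v and expand: f = -u**3 - u**2*v - u**2 - 2*u*v**2 + v**2.
No constant or linear terms (consistent with a singular point). Quadratic part: -u**2 + v**2. Cubic part: -u**3 - u**2*v - 2*u*v**2.
The quadratic part v**2 - u**2 = (v − u)(v + u) splits into two distinct linear factors, so there are two distinct tangent lines y − 1 = ±(x − 0) — this is a node (ordinary double point).
Classification: node.


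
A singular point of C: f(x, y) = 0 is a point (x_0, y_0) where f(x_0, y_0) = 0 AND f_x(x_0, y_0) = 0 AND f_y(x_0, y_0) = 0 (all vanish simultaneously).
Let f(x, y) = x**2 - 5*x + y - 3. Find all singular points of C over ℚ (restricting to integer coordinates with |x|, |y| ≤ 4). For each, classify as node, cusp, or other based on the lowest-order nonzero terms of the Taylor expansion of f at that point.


No singular points in the scanned grid; C is smooth there.

Compute partial derivatives:
  f_x = 2*x - 5.
  f_y = 1.
f_y = 1 is a nonzero constant, so f_y never vanishes: no point (x, y) can satisfy f = f_x = f_y = 0. In particular no (x, y) ∈ {−4, ..., 4}² is singular; the curve is smooth.


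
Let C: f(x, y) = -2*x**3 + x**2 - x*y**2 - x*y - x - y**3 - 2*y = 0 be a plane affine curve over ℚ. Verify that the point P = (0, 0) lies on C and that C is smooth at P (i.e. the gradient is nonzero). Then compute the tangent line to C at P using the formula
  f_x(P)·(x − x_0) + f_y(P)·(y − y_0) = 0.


Tangent line at P: -x - 2*y = 0.

Step 1: f(0, 0) = 0, so P lies on C.
Step 2: partial derivatives
  f_x(x, y) = -6*x**2 + 2*x - y**2 - y - 1, f_y(x, y) = -2*x*y - x - 3*y**2 - 2.
  f_x(P) = -1, f_y(P) = -2 (gradient nonzero, so P is smooth).
Step 3: tangent line at P: -1·(x − 0) + -2·(y − 0) = 0.
Expanding: -x - 2*y = 0.


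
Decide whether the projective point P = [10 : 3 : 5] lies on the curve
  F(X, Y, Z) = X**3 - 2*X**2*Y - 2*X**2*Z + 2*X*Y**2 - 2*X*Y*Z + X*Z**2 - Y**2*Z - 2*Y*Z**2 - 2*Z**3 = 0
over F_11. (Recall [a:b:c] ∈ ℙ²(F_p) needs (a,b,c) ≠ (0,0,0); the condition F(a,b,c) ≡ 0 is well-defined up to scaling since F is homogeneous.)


F(10,3,5) ≡ 9 (mod 11); P is NOT on the curve.

Evaluate F(10, 3, 5) term-by-term (mod 11).
  X**3 ↦ 1·1000·1·1 = 1000
  -2*X**2*Y ↦ -2·100·3·1 = -600
  -2*X**2*Z ↦ -2·100·1·5 = -1000
  2*X*Y**2 ↦ 2·10·9·1 = 180
  -2*X*Y*Z ↦ -2·10·3·5 = -300
  X*Z**2 ↦ 1·10·1·25 = 250
  -Y**2*Z ↦ -1·1·9·5 = -45
  -2*Y*Z**2 ↦ -2·1·3·25 = -150
  -2*Z**3 ↦ -2·1·1·125 = -250
Sum: F(10, 3, 5) = (1000) + (-600) + (-1000) + (180) + (-300) + (250) + (-45) + (-150) + (-250) = -915.
Reducing mod 11: -915 ≡ 9 (mod 11).
Since F(a, b, c) ≡ 9 ≠ 0 (mod 11), P does NOT lie on the curve.


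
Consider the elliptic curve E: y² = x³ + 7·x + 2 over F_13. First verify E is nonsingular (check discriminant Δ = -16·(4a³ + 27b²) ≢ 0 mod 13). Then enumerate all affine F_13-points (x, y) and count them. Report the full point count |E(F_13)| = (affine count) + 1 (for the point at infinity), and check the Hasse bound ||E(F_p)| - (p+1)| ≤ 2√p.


Affine points = {(1, 6), (1, 7), (4, 4), (4, 9), (6, 0), (7, 2), (7, 11), (9, 1), (9, 12)}; affine count = 9; |E(F_13)| = 10.

Discriminant check: Δ ∝ 4a³ + 27b² = 4·7³ + 27·2² = 4·343 + 27·4 ≡ 11 (mod 13). Nonzero ⇒ E is nonsingular.
For each x ∈ F_13, compute rhs = x³ + 7·x + 2 mod 13, then count y ∈ F_13 with y² ≡ rhs.
  x = 0: rhs = 2, matching y values: none (0 points).
  x = 1: rhs = 10, matching y values: 6, 7 (2 points).
  x = 2: rhs = 11, matching y values: none (0 points).
  x = 3: rhs = 11, matching y values: none (0 points).
  x = 4: rhs = 3, matching y values: 4, 9 (2 points).
  x = 5: rhs = 6, matching y values: none (0 points).
  x = 6: rhs = 0, matching y values: 0 (1 points).
  x = 7: rhs = 4, matching y values: 2, 11 (2 points).
  x = 8: rhs = 11, matching y values: none (0 points).
  x = 9: rhs = 1, matching y values: 1, 12 (2 points).
  x = 10: rhs = 6, matching y values: none (0 points).
  x = 11: rhs = 6, matching y values: none (0 points).
  x = 12: rhs = 7, matching y values: none (0 points).
Total affine count: 9.
Full point count |E(F_13)| = 9 + 1 = 10.
Hasse bound: |10 − (13+1)| = |-4| = 4 ≤ 2√13 ≈ 7.2111 ✓.


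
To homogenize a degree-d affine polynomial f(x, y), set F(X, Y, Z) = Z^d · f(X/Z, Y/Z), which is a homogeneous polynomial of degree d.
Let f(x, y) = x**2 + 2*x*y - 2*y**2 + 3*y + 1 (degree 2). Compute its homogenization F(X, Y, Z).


F(X, Y, Z) = X**2 + 2*X*Y - 2*Y**2 + 3*Y*Z + Z**2

deg(f) = 2.
Substitute x = X/Z, y = Y/Z into f, then multiply by Z^2.
  monomial 1·x^2·y^0 ↦ 1·X^2·Y^0·Z^0.
  monomial 2·x^1·y^1 ↦ 2·X^1·Y^1·Z^0.
  monomial -2·x^0·y^2 ↦ -2·X^0·Y^2·Z^0.
  monomial 3·x^0·y^1 ↦ 3·X^0·Y^1·Z^1.
  monomial 1·x^0·y^0 ↦ 1·X^0·Y^0·Z^2.
Collecting: F(X, Y, Z) = X**2 + 2*X*Y - 2*Y**2 + 3*Y*Z + Z**2.


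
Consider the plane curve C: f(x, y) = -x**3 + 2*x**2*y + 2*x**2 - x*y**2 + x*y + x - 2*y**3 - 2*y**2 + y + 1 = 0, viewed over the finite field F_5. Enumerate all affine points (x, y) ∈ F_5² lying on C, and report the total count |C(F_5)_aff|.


Affine F_5-points: {(0, 4), (2, 4), (3, 0), (3, 1), (3, 4)}; count = 5.

For each of the 25 pairs (x, y) ∈ F_5², evaluate f(x, y) mod 5. Record the zeros.
  x = 0: [0↦1, 1↦3, 2↦4, 3↦2, 4↦0]  zeros at y ∈ {4}
  x = 1: [0↦3, 1↦2, 2↦3, 3↦4, 4↦3]  zeros at y ∈ ∅
  x = 2: [0↦3, 1↦3, 2↦3, 3↦1, 4↦0]  zeros at y ∈ {4}
  x = 3: [0↦0, 1↦0, 2↦3, 3↦2, 4↦0]  zeros at y ∈ {0, 1, 4}
  x = 4: [0↦3, 1↦2, 2↦2, 3↦1, 4↦2]  zeros at y ∈ ∅
Collecting zeros: affine points = {(0, 4), (2, 4), (3, 0), (3, 1), (3, 4)}.
Total count |C(F_5)_aff| = 5.


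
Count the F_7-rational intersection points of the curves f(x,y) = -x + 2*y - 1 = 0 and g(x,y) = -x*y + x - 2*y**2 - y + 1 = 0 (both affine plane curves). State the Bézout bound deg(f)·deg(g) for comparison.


Common zeros: {(0, 4), (6, 0)}; count = 2; Bézout bound = 2.

deg(f) = 1, deg(g) = 2, so Bézout bound = 2.
Scan x ∈ F_7. For each x, list the y ∈ F_7 with f(x, y) ≡ 0 and those with g(x, y) ≡ 0 (mod 7); the common zeros in that column are the intersection.
  x = 0: f ≡ 0 at y ∈ {4}; g ≡ 0 at y ∈ {4, 6}; common: {4}.
  x = 1: f ≡ 0 at y ∈ {1}; g ≡ 0 at y ∈ ∅; common: ∅.
  x = 2: f ≡ 0 at y ∈ {5}; g ≡ 0 at y ∈ ∅; common: ∅.
  x = 3: f ≡ 0 at y ∈ {2}; g ≡ 0 at y ∈ ∅; common: ∅.
  x = 4: f ≡ 0 at y ∈ {6}; g ≡ 0 at y ∈ {3, 5}; common: ∅.
  x = 5: f ≡ 0 at y ∈ {3}; g ≡ 0 at y ∈ {2}; common: ∅.
  x = 6: f ≡ 0 at y ∈ {0}; g ≡ 0 at y ∈ {0}; common: {0}.
Collecting: common zeros = {(0, 4), (6, 0)}, so the count is 2.
Comparison with the Bézout bound: 2 ≤ 2 = deg(f)·deg(g), as expected for curves with no common component (the bound is attained).


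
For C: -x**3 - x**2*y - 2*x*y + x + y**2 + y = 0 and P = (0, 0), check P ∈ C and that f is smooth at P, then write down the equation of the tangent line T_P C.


Tangent line at P: x + y = 0.

Step 1: f(0, 0) = 0, so P lies on C.
Step 2: partial derivatives
  f_x(x, y) = -3*x**2 - 2*x*y - 2*y + 1, f_y(x, y) = -x**2 - 2*x + 2*y + 1.
  f_x(P) = 1, f_y(P) = 1 (gradient nonzero, so P is smooth).
Step 3: tangent line at P: 1·(x − 0) + 1·(y − 0) = 0.
Expanding: x + y = 0.


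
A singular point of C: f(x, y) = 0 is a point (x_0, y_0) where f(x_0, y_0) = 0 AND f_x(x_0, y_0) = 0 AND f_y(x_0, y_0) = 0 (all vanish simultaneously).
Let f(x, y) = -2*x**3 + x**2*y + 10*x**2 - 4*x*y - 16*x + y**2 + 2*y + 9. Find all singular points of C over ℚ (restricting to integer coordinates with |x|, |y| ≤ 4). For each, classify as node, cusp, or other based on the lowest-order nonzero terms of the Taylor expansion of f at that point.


Singular points: {(2, 1)}; classification: node.

Compute partial derivatives:
  f_x = -6*x**2 + 2*x*y + 20*x - 4*y - 16.
  f_y = x**2 - 4*x + 2*y + 2.
Scan x_0 ∈ {−4, ..., 4}. For each x_0, f_y(x_0, y) is a polynomial in y; find its integer roots y ∈ {−4, ..., 4}, then test f_x and f at those candidates.
  x = -4: f_y(-4, y) = 2*y + 34; no integer root y with |y| ≤ 4.
  x = -3: f_y(-3, y) = 2*y + 23; no integer root y with |y| ≤ 4.
  x = -2: f_y(-2, y) = 2*y + 14; no integer root y with |y| ≤ 4.
  x = -1: f_y(-1, y) = 2*y + 7; no integer root y with |y| ≤ 4.
  x = 0: f_y(0, y) = 2*y + 2; vanishes at y ∈ {-1}. (0, -1): f_x = -12 ≠ 0.
  x = 1: f_y(1, y) = 2*y - 1; no integer root y with |y| ≤ 4.
  x = 2: f_y(2, y) = 2*y - 2; vanishes at y ∈ {1}. (2, 1): f_x = 0, f = 0 — SINGULAR.
  x = 3: f_y(3, y) = 2*y - 1; no integer root y with |y| ≤ 4.
  x = 4: f_y(4, y) = 2*y + 2; vanishes at y ∈ {-1}. (4, -1): f_x = -36 ≠ 0.
Only singular point on the grid: (2, 1).
Classify: substitute x = 2 + u, y = 1 + v and expand: f = -2*u**3 + u**2*v - u**2 + v**2.
No constant or linear terms (consistent with a singular point). Quadratic part: -u**2 + v**2. Cubic part: -2*u**3 + u**2*v.
The quadratic part v**2 - u**2 = (v − u)(v + u) splits into two distinct linear factors, so there are two distinct tangent lines y − 1 = ±(x − 2) — this is a node (ordinary double point).
Classification: node.


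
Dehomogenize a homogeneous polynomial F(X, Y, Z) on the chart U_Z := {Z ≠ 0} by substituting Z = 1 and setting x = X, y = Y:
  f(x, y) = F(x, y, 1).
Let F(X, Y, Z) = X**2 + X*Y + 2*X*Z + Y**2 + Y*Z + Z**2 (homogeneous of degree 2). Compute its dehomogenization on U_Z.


f(x, y) = x**2 + x*y + 2*x + y**2 + y + 1

On U_Z we set Z = 1. Each monomial c·X^i·Y^j·Z^k in F becomes c·x^i·y^j·1^k = c·x^i·y^j.
Substituting Z = 1: F(X, Y, 1) = x**2 + x*y + 2*x + y**2 + y + 1.
Note: deg(f) ≤ deg(F) = 2; strict inequality happens when F is divisible by Z (lost terms).


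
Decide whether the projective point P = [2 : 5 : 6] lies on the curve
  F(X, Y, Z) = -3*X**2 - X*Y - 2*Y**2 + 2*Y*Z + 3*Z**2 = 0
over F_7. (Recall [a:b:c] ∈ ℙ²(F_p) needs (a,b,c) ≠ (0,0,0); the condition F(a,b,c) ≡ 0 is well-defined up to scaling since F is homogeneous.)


F(2,5,6) ≡ 5 (mod 7); P is NOT on the curve.

Evaluate F(2, 5, 6) term-by-term (mod 7).
  -3*X**2 ↦ -3·4·1·1 = -12
  -X*Y ↦ -1·2·5·1 = -10
  -2*Y**2 ↦ -2·1·25·1 = -50
  2*Y*Z ↦ 2·1·5·6 = 60
  3*Z**2 ↦ 3·1·1·36 = 108
Sum: F(2, 5, 6) = (-12) + (-10) + (-50) + (60) + (108) = 96.
Reducing mod 7: 96 ≡ 5 (mod 7).
Since F(a, b, c) ≡ 5 ≠ 0 (mod 7), P does NOT lie on the curve.


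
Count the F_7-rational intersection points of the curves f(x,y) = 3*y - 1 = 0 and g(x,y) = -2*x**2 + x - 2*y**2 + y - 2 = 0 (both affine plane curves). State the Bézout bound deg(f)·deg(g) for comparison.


Common zeros: ∅; count = 0; Bézout bound = 2.

deg(f) = 1, deg(g) = 2, so Bézout bound = 2.
Scan x ∈ F_7. For each x, list the y ∈ F_7 with f(x, y) ≡ 0 and those with g(x, y) ≡ 0 (mod 7); the common zeros in that column are the intersection.
  x = 0: f ≡ 0 at y ∈ {5}; g ≡ 0 at y ∈ ∅; common: ∅.
  x = 1: f ≡ 0 at y ∈ {5}; g ≡ 0 at y ∈ ∅; common: ∅.
  x = 2: f ≡ 0 at y ∈ {5}; g ≡ 0 at y ∈ {2}; common: ∅.
  x = 3: f ≡ 0 at y ∈ {5}; g ≡ 0 at y ∈ ∅; common: ∅.
  x = 4: f ≡ 0 at y ∈ {5}; g ≡ 0 at y ∈ ∅; common: ∅.
  x = 5: f ≡ 0 at y ∈ {5}; g ≡ 0 at y ∈ ∅; common: ∅.
  x = 6: f ≡ 0 at y ∈ {5}; g ≡ 0 at y ∈ ∅; common: ∅.
Collecting: common zeros = ∅, so the count is 0.
Comparison with the Bézout bound: 0 ≤ 2 = deg(f)·deg(g), as expected for curves with no common component (the affine F_7-count falls short of the bound because intersections may lie at infinity, over extension fields, or carry multiplicity).


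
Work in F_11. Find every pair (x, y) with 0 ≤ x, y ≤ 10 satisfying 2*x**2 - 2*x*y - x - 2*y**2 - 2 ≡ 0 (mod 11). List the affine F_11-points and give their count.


Affine F_11-points: {(2, 4), (2, 5), (5, 8), (5, 9), (8, 4), (8, 10), (9, 5), (9, 8), (10, 3), (10, 9)}; count = 10.

For each of the 121 pairs (x, y) ∈ F_11², evaluate f(x, y) mod 11. Record the zeros.
  x = 0: [0↦9, 1↦7, 2↦1, 3↦2, 4↦10, 5↦3, 6↦3, 7↦10, 8↦2, 9↦1, 10↦7]  zeros at y ∈ ∅
  x = 1: [0↦10, 1↦6, 2↦9, 3↦8, 4↦3, 5↦5, 6↦3, 7↦8, 8↦9, 9↦6, 10↦10]  zeros at y ∈ ∅
  x = 2: [0↦4, 1↦9, 2↦10, 3↦7, 4↦0, 5↦0, 6↦7, 7↦10, 8↦9, 9↦4, 10↦6]  zeros at y ∈ {4, 5}
  x = 3: [0↦2, 1↦5, 2↦4, 3↦10, 4↦1, 5↦10, 6↦4, 7↦5, 8↦2, 9↦6, 10↦6]  zeros at y ∈ ∅
  x = 4: [0↦4, 1↦5, 2↦2, 3↦6, 4↦6, 5↦2, 6↦5, 7↦4, 8↦10, 9↦1, 10↦10]  zeros at y ∈ ∅
  x = 5: [0↦10, 1↦9, 2↦4, 3↦6, 4↦4, 5↦9, 6↦10, 7↦7, 8↦0, 9↦0, 10↦7]  zeros at y ∈ {8, 9}
  x = 6: [0↦9, 1↦6, 2↦10, 3↦10, 4↦6, 5↦9, 6↦8, 7↦3, 8↦5, 9↦3, 10↦8]  zeros at y ∈ ∅
  x = 7: [0↦1, 1↦7, 2↦9, 3↦7, 4↦1, 5↦2, 6↦10, 7↦3, 8↦3, 9↦10, 10↦2]  zeros at y ∈ ∅
  x = 8: [0↦8, 1↦1, 2↦1, 3↦8, 4↦0, 5↦10, 6↦5, 7↦7, 8↦5, 9↦10, 10↦0]  zeros at y ∈ {4, 10}
  x = 9: [0↦8, 1↦10, 2↦8, 3↦2, 4↦3, 5↦0, 6↦4, 7↦4, 8↦0, 9↦3, 10↦2]  zeros at y ∈ {5, 8}
  x = 10: [0↦1, 1↦1, 2↦8, 3↦0, 4↦10, 5↦5, 6↦7, 7↦5, 8↦10, 9↦0, 10↦8]  zeros at y ∈ {3, 9}
Collecting zeros: affine points = {(2, 4), (2, 5), (5, 8), (5, 9), (8, 4), (8, 10), (9, 5), (9, 8), (10, 3), (10, 9)}.
Total count |C(F_11)_aff| = 10.


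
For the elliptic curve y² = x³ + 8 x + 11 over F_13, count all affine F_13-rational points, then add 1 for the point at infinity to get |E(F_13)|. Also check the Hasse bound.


Affine points = {(2, 3), (2, 10), (3, 6), (3, 7), (4, 4), (4, 9), (10, 5), (10, 8), (11, 0)}; affine count = 9; |E(F_13)| = 10.

Discriminant check: Δ ∝ 4a³ + 27b² = 4·8³ + 27·11² = 4·512 + 27·121 ≡ 11 (mod 13). Nonzero ⇒ E is nonsingular.
For each x ∈ F_13, compute rhs = x³ + 8·x + 11 mod 13, then count y ∈ F_13 with y² ≡ rhs.
  x = 0: rhs = 11, matching y values: none (0 points).
  x = 1: rhs = 7, matching y values: none (0 points).
  x = 2: rhs = 9, matching y values: 3, 10 (2 points).
  x = 3: rhs = 10, matching y values: 6, 7 (2 points).
  x = 4: rhs = 3, matching y values: 4, 9 (2 points).
  x = 5: rhs = 7, matching y values: none (0 points).
  x = 6: rhs = 2, matching y values: none (0 points).
  x = 7: rhs = 7, matching y values: none (0 points).
  x = 8: rhs = 2, matching y values: none (0 points).
  x = 9: rhs = 6, matching y values: none (0 points).
  x = 10: rhs = 12, matching y values: 5, 8 (2 points).
  x = 11: rhs = 0, matching y values: 0 (1 points).
  x = 12: rhs = 2, matching y values: none (0 points).
Total affine count: 9.
Full point count |E(F_13)| = 9 + 1 = 10.
Hasse bound: |10 − (13+1)| = |-4| = 4 ≤ 2√13 ≈ 7.2111 ✓.


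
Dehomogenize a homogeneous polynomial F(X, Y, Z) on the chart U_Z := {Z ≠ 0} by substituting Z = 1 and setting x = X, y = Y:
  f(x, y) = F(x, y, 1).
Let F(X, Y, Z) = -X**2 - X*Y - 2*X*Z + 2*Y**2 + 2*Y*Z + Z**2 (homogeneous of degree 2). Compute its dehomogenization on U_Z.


f(x, y) = -x**2 - x*y - 2*x + 2*y**2 + 2*y + 1

On U_Z we set Z = 1. Each monomial c·X^i·Y^j·Z^k in F becomes c·x^i·y^j·1^k = c·x^i·y^j.
Substituting Z = 1: F(X, Y, 1) = -x**2 - x*y - 2*x + 2*y**2 + 2*y + 1.
Note: deg(f) ≤ deg(F) = 2; strict inequality happens when F is divisible by Z (lost terms).


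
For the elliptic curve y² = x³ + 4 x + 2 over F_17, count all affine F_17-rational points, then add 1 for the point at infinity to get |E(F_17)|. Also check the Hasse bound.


Affine points = {(0, 6), (0, 11), (2, 1), (2, 16), (6, 2), (6, 15), (7, 4), (7, 13), (8, 6), (8, 11), (9, 6), (9, 11), (11, 0)}; affine count = 13; |E(F_17)| = 14.

Discriminant check: Δ ∝ 4a³ + 27b² = 4·4³ + 27·2² = 4·64 + 27·4 ≡ 7 (mod 17). Nonzero ⇒ E is nonsingular.
For each x ∈ F_17, compute rhs = x³ + 4·x + 2 mod 17, then count y ∈ F_17 with y² ≡ rhs.
  x = 0: rhs = 2, matching y values: 6, 11 (2 points).
  x = 1: rhs = 7, matching y values: none (0 points).
  x = 2: rhs = 1, matching y values: 1, 16 (2 points).
  x = 3: rhs = 7, matching y values: none (0 points).
  x = 4: rhs = 14, matching y values: none (0 points).
  x = 5: rhs = 11, matching y values: none (0 points).
  x = 6: rhs = 4, matching y values: 2, 15 (2 points).
  x = 7: rhs = 16, matching y values: 4, 13 (2 points).
  x = 8: rhs = 2, matching y values: 6, 11 (2 points).
  x = 9: rhs = 2, matching y values: 6, 11 (2 points).
  x = 10: rhs = 5, matching y values: none (0 points).
  x = 11: rhs = 0, matching y values: 0 (1 points).
  x = 12: rhs = 10, matching y values: none (0 points).
  x = 13: rhs = 7, matching y values: none (0 points).
  x = 14: rhs = 14, matching y values: none (0 points).
  x = 15: rhs = 3, matching y values: none (0 points).
  x = 16: rhs = 14, matching y values: none (0 points).
Total affine count: 13.
Full point count |E(F_17)| = 13 + 1 = 14.
Hasse bound: |14 − (17+1)| = |-4| = 4 ≤ 2√17 ≈ 8.2462 ✓.


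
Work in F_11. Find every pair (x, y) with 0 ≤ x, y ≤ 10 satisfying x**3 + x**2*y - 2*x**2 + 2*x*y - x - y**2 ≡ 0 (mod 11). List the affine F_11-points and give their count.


Affine F_11-points: {(0, 0), (1, 1), (1, 2), (2, 9), (2, 10), (5, 5), (5, 8), (7, 3), (7, 5), (10, 4), (10, 6)}; count = 11.

For each of the 121 pairs (x, y) ∈ F_11², evaluate f(x, y) mod 11. Record the zeros.
  x = 0: [0↦0, 1↦10, 2↦7, 3↦2, 4↦6, 5↦8, 6↦8, 7↦6, 8↦2, 9↦7, 10↦10]  zeros at y ∈ {0}
  x = 1: [0↦9, 1↦0, 2↦0, 3↦9, 4↦5, 5↦10, 6↦2, 7↦3, 8↦2, 9↦10, 10↦5]  zeros at y ∈ {1, 2}
  x = 2: [0↦9, 1↦5, 2↦10, 3↦2, 4↦3, 5↦2, 6↦10, 7↦5, 8↦9, 9↦0, 10↦0]  zeros at y ∈ {9, 10}
  x = 3: [0↦6, 1↦9, 2↦10, 3↦9, 4↦6, 5↦1, 6↦5, 7↦7, 8↦7, 9↦5, 10↦1]  zeros at y ∈ ∅
  x = 4: [0↦6, 1↦7, 2↦6, 3↦3, 4↦9, 5↦2, 6↦4, 7↦4, 8↦2, 9↦9, 10↦3]  zeros at y ∈ ∅
  x = 5: [0↦4, 1↦5, 2↦4, 3↦1, 4↦7, 5↦0, 6↦2, 7↦2, 8↦0, 9↦7, 10↦1]  zeros at y ∈ {5, 8}
  x = 6: [0↦6, 1↦9, 2↦10, 3↦9, 4↦6, 5↦1, 6↦5, 7↦7, 8↦7, 9↦5, 10↦1]  zeros at y ∈ ∅
  x = 7: [0↦7, 1↦3, 2↦8, 3↦0, 4↦1, 5↦0, 6↦8, 7↦3, 8↦7, 9↦9, 10↦9]  zeros at y ∈ {3, 5}
  x = 8: [0↦2, 1↦4, 2↦4, 3↦2, 4↦9, 5↦3, 6↦6, 7↦7, 8↦6, 9↦3, 10↦9]  zeros at y ∈ ∅
  x = 9: [0↦8, 1↦7, 2↦4, 3↦10, 4↦3, 5↦5, 6↦5, 7↦3, 8↦10, 9↦4, 10↦7]  zeros at y ∈ ∅
  x = 10: [0↦9, 1↦7, 2↦3, 3↦8, 4↦0, 5↦1, 6↦0, 7↦8, 8↦3, 9↦7, 10↦9]  zeros at y ∈ {4, 6}
Collecting zeros: affine points = {(0, 0), (1, 1), (1, 2), (2, 9), (2, 10), (5, 5), (5, 8), (7, 3), (7, 5), (10, 4), (10, 6)}.
Total count |C(F_11)_aff| = 11.


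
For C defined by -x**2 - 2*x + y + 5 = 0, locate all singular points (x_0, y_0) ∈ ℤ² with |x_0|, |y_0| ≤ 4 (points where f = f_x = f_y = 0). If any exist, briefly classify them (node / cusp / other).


No singular points in the scanned grid; C is smooth there.

Compute partial derivatives:
  f_x = -2*x - 2.
  f_y = 1.
f_y = 1 is a nonzero constant, so f_y never vanishes: no point (x, y) can satisfy f = f_x = f_y = 0. In particular no (x, y) ∈ {−4, ..., 4}² is singular; the curve is smooth.


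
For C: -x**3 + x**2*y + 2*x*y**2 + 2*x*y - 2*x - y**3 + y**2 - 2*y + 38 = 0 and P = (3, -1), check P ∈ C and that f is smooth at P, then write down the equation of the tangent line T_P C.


Tangent line at P: -35*x - 4*y + 101 = 0.

Step 1: f(3, -1) = 0, so P lies on C.
Step 2: partial derivatives
  f_x(x, y) = -3*x**2 + 2*x*y + 2*y**2 + 2*y - 2, f_y(x, y) = x**2 + 4*x*y + 2*x - 3*y**2 + 2*y - 2.
  f_x(P) = -35, f_y(P) = -4 (gradient nonzero, so P is smooth).
Step 3: tangent line at P: -35·(x − 3) + -4·(y − -1) = 0.
Expanding: -35*x - 4*y + 101 = 0.


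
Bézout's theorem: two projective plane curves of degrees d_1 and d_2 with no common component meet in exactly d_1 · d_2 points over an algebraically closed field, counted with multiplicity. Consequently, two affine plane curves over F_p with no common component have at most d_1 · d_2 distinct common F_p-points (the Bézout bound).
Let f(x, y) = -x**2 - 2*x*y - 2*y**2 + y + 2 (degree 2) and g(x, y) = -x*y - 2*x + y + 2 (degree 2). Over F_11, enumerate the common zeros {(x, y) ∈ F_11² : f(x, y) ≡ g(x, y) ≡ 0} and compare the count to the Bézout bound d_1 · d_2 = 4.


Common zeros: {(1, 6), (1, 10)}; count = 2; Bézout bound = 4.

deg(f) = 2, deg(g) = 2, so Bézout bound = 4.
Scan x ∈ F_11. For each x, list the y ∈ F_11 with f(x, y) ≡ 0 and those with g(x, y) ≡ 0 (mod 11); the common zeros in that column are the intersection.
  x = 0: f ≡ 0 at y ∈ ∅; g ≡ 0 at y ∈ {9}; common: ∅.
  x = 1: f ≡ 0 at y ∈ {6, 10}; g ≡ 0 at y ∈ {0, 1, 2, 3, 4, 5, 6, 7, 8, 9, 10}; common: {6, 10}.
  x = 2: f ≡ 0 at y ∈ {7, 8}; g ≡ 0 at y ∈ {9}; common: ∅.
  x = 3: f ≡ 0 at y ∈ ∅; g ≡ 0 at y ∈ {9}; common: ∅.
  x = 4: f ≡ 0 at y ∈ {5, 8}; g ≡ 0 at y ∈ {9}; common: ∅.
  x = 5: f ≡ 0 at y ∈ ∅; g ≡ 0 at y ∈ {9}; common: ∅.
  x = 6: f ≡ 0 at y ∈ {4, 7}; g ≡ 0 at y ∈ {9}; common: ∅.
  x = 7: f ≡ 0 at y ∈ ∅; g ≡ 0 at y ∈ {9}; common: ∅.
  x = 8: f ≡ 0 at y ∈ {4, 5}; g ≡ 0 at y ∈ {9}; common: ∅.
  x = 9: f ≡ 0 at y ∈ {2, 6}; g ≡ 0 at y ∈ {9}; common: ∅.
  x = 10: f ≡ 0 at y ∈ ∅; g ≡ 0 at y ∈ {9}; common: ∅.
Collecting: common zeros = {(1, 6), (1, 10)}, so the count is 2.
Comparison with the Bézout bound: 2 ≤ 4 = deg(f)·deg(g), as expected for curves with no common component (the affine F_11-count falls short of the bound because intersections may lie at infinity, over extension fields, or carry multiplicity).


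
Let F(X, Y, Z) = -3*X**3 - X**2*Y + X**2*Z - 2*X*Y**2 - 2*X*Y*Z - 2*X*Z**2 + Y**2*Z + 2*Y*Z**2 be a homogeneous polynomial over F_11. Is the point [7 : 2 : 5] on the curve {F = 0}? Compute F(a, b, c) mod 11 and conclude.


F(7,2,5) ≡ 1 (mod 11); P is NOT on the curve.

Evaluate F(7, 2, 5) term-by-term (mod 11).
  -3*X**3 ↦ -3·343·1·1 = -1029
  -X**2*Y ↦ -1·49·2·1 = -98
  X**2*Z ↦ 1·49·1·5 = 245
  -2*X*Y**2 ↦ -2·7·4·1 = -56
  -2*X*Y*Z ↦ -2·7·2·5 = -140
  -2*X*Z**2 ↦ -2·7·1·25 = -350
  Y**2*Z ↦ 1·1·4·5 = 20
  2*Y*Z**2 ↦ 2·1·2·25 = 100
Sum: F(7, 2, 5) = (-1029) + (-98) + (245) + (-56) + (-140) + (-350) + (20) + (100) = -1308.
Reducing mod 11: -1308 ≡ 1 (mod 11).
Since F(a, b, c) ≡ 1 ≠ 0 (mod 11), P does NOT lie on the curve.


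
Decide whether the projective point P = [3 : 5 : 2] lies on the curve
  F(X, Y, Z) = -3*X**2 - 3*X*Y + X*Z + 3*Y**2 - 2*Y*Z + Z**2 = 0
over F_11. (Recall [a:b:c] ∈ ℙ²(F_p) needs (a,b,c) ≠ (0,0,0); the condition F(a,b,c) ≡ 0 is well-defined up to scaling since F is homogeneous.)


F(3,5,2) ≡ 4 (mod 11); P is NOT on the curve.

Evaluate F(3, 5, 2) term-by-term (mod 11).
  -3*X**2 ↦ -3·9·1·1 = -27
  -3*X*Y ↦ -3·3·5·1 = -45
  X*Z ↦ 1·3·1·2 = 6
  3*Y**2 ↦ 3·1·25·1 = 75
  -2*Y*Z ↦ -2·1·5·2 = -20
  Z**2 ↦ 1·1·1·4 = 4
Sum: F(3, 5, 2) = (-27) + (-45) + (6) + (75) + (-20) + (4) = -7.
Reducing mod 11: -7 ≡ 4 (mod 11).
Since F(a, b, c) ≡ 4 ≠ 0 (mod 11), P does NOT lie on the curve.


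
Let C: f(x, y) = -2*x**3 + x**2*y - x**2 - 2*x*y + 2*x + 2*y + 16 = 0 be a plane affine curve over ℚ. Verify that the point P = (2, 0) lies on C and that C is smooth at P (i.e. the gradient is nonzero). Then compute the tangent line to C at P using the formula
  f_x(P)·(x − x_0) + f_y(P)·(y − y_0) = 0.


Tangent line at P: -26*x + 2*y + 52 = 0.

Step 1: f(2, 0) = 0, so P lies on C.
Step 2: partial derivatives
  f_x(x, y) = -6*x**2 + 2*x*y - 2*x - 2*y + 2, f_y(x, y) = x**2 - 2*x + 2.
  f_x(P) = -26, f_y(P) = 2 (gradient nonzero, so P is smooth).
Step 3: tangent line at P: -26·(x − 2) + 2·(y − 0) = 0.
Expanding: -26*x + 2*y + 52 = 0.


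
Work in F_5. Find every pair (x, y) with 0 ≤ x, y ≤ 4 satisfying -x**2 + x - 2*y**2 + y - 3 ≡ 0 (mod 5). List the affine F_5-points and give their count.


Affine F_5-points: {(2, 0), (2, 3), (3, 1), (3, 2), (4, 0), (4, 3)}; count = 6.

For each of the 25 pairs (x, y) ∈ F_5², evaluate f(x, y) mod 5. Record the zeros.
  x = 0: [0↦2, 1↦1, 2↦1, 3↦2, 4↦4]  zeros at y ∈ ∅
  x = 1: [0↦2, 1↦1, 2↦1, 3↦2, 4↦4]  zeros at y ∈ ∅
  x = 2: [0↦0, 1↦4, 2↦4, 3↦0, 4↦2]  zeros at y ∈ {0, 3}
  x = 3: [0↦1, 1↦0, 2↦0, 3↦1, 4↦3]  zeros at y ∈ {1, 2}
  x = 4: [0↦0, 1↦4, 2↦4, 3↦0, 4↦2]  zeros at y ∈ {0, 3}
Collecting zeros: affine points = {(2, 0), (2, 3), (3, 1), (3, 2), (4, 0), (4, 3)}.
Total count |C(F_5)_aff| = 6.


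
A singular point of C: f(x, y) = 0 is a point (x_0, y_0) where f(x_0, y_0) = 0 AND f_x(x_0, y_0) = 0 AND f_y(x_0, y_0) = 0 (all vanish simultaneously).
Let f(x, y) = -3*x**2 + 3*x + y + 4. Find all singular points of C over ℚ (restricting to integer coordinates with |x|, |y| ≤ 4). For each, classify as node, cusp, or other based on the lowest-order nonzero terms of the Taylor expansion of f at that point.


No singular points in the scanned grid; C is smooth there.

Compute partial derivatives:
  f_x = 3 - 6*x.
  f_y = 1.
f_y = 1 is a nonzero constant, so f_y never vanishes: no point (x, y) can satisfy f = f_x = f_y = 0. In particular no (x, y) ∈ {−4, ..., 4}² is singular; the curve is smooth.


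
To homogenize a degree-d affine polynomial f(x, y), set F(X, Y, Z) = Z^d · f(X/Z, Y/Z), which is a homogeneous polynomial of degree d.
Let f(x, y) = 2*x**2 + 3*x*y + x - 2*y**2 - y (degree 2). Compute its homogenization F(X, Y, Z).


F(X, Y, Z) = 2*X**2 + 3*X*Y + X*Z - 2*Y**2 - Y*Z

deg(f) = 2.
Substitute x = X/Z, y = Y/Z into f, then multiply by Z^2.
  monomial 2·x^2·y^0 ↦ 2·X^2·Y^0·Z^0.
  monomial 3·x^1·y^1 ↦ 3·X^1·Y^1·Z^0.
  monomial 1·x^1·y^0 ↦ 1·X^1·Y^0·Z^1.
  monomial -2·x^0·y^2 ↦ -2·X^0·Y^2·Z^0.
  monomial -1·x^0·y^1 ↦ -1·X^0·Y^1·Z^1.
Collecting: F(X, Y, Z) = 2*X**2 + 3*X*Y + X*Z - 2*Y**2 - Y*Z.


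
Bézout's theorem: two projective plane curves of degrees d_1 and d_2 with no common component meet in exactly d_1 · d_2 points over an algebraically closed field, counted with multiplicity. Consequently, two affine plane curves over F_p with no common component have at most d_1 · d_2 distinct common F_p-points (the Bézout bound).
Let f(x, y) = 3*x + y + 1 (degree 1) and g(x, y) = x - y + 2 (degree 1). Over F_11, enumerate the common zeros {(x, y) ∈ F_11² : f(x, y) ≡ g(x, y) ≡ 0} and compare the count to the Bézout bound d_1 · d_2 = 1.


Common zeros: {(2, 4)}; count = 1; Bézout bound = 1.

deg(f) = 1, deg(g) = 1, so Bézout bound = 1.
Scan x ∈ F_11. For each x, list the y ∈ F_11 with f(x, y) ≡ 0 and those with g(x, y) ≡ 0 (mod 11); the common zeros in that column are the intersection.
  x = 0: f ≡ 0 at y ∈ {10}; g ≡ 0 at y ∈ {2}; common: ∅.
  x = 1: f ≡ 0 at y ∈ {7}; g ≡ 0 at y ∈ {3}; common: ∅.
  x = 2: f ≡ 0 at y ∈ {4}; g ≡ 0 at y ∈ {4}; common: {4}.
  x = 3: f ≡ 0 at y ∈ {1}; g ≡ 0 at y ∈ {5}; common: ∅.
  x = 4: f ≡ 0 at y ∈ {9}; g ≡ 0 at y ∈ {6}; common: ∅.
  x = 5: f ≡ 0 at y ∈ {6}; g ≡ 0 at y ∈ {7}; common: ∅.
  x = 6: f ≡ 0 at y ∈ {3}; g ≡ 0 at y ∈ {8}; common: ∅.
  x = 7: f ≡ 0 at y ∈ {0}; g ≡ 0 at y ∈ {9}; common: ∅.
  x = 8: f ≡ 0 at y ∈ {8}; g ≡ 0 at y ∈ {10}; common: ∅.
  x = 9: f ≡ 0 at y ∈ {5}; g ≡ 0 at y ∈ {0}; common: ∅.
  x = 10: f ≡ 0 at y ∈ {2}; g ≡ 0 at y ∈ {1}; common: ∅.
Collecting: common zeros = {(2, 4)}, so the count is 1.
Comparison with the Bézout bound: 1 ≤ 1 = deg(f)·deg(g), as expected for curves with no common component (the bound is attained).


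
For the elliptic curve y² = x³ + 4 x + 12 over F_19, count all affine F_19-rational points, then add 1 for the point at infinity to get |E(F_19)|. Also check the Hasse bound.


Affine points = {(1, 6), (1, 13), (2, 3), (2, 16), (4, 4), (4, 15), (5, 9), (5, 10), (6, 9), (6, 10), (8, 9), (8, 10), (9, 6), (9, 13), (10, 8), (10, 11), (11, 0), (13, 0), (14, 0), (16, 7), (16, 12), (18, 8), (18, 11)}; affine count = 23; |E(F_19)| = 24.

Discriminant check: Δ ∝ 4a³ + 27b² = 4·4³ + 27·12² = 4·64 + 27·144 ≡ 2 (mod 19). Nonzero ⇒ E is nonsingular.
For each x ∈ F_19, compute rhs = x³ + 4·x + 12 mod 19, then count y ∈ F_19 with y² ≡ rhs.
  x = 0: rhs = 12, matching y values: none (0 points).
  x = 1: rhs = 17, matching y values: 6, 13 (2 points).
  x = 2: rhs = 9, matching y values: 3, 16 (2 points).
  x = 3: rhs = 13, matching y values: none (0 points).
  x = 4: rhs = 16, matching y values: 4, 15 (2 points).
  x = 5: rhs = 5, matching y values: 9, 10 (2 points).
  x = 6: rhs = 5, matching y values: 9, 10 (2 points).
  x = 7: rhs = 3, matching y values: none (0 points).
  x = 8: rhs = 5, matching y values: 9, 10 (2 points).
  x = 9: rhs = 17, matching y values: 6, 13 (2 points).
  x = 10: rhs = 7, matching y values: 8, 11 (2 points).
  x = 11: rhs = 0, matching y values: 0 (1 points).
  x = 12: rhs = 2, matching y values: none (0 points).
  x = 13: rhs = 0, matching y values: 0 (1 points).
  x = 14: rhs = 0, matching y values: 0 (1 points).
  x = 15: rhs = 8, matching y values: none (0 points).
  x = 16: rhs = 11, matching y values: 7, 12 (2 points).
  x = 17: rhs = 15, matching y values: none (0 points).
  x = 18: rhs = 7, matching y values: 8, 11 (2 points).
Total affine count: 23.
Full point count |E(F_19)| = 23 + 1 = 24.
Hasse bound: |24 − (19+1)| = |4| = 4 ≤ 2√19 ≈ 8.7178 ✓.


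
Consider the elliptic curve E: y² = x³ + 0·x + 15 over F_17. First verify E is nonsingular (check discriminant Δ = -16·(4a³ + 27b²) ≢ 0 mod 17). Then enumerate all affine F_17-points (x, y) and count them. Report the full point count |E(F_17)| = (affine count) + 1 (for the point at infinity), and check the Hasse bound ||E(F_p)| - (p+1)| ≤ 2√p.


Affine points = {(0, 7), (0, 10), (1, 4), (1, 13), (3, 5), (3, 12), (5, 2), (5, 15), (7, 1), (7, 16), (8, 0), (9, 8), (9, 9), (12, 3), (12, 14), (13, 6), (13, 11)}; affine count = 17; |E(F_17)| = 18.

Discriminant check: Δ ∝ 4a³ + 27b² = 4·0³ + 27·15² = 4·0 + 27·225 ≡ 6 (mod 17). Nonzero ⇒ E is nonsingular.
For each x ∈ F_17, compute rhs = x³ + 0·x + 15 mod 17, then count y ∈ F_17 with y² ≡ rhs.
  x = 0: rhs = 15, matching y values: 7, 10 (2 points).
  x = 1: rhs = 16, matching y values: 4, 13 (2 points).
  x = 2: rhs = 6, matching y values: none (0 points).
  x = 3: rhs = 8, matching y values: 5, 12 (2 points).
  x = 4: rhs = 11, matching y values: none (0 points).
  x = 5: rhs = 4, matching y values: 2, 15 (2 points).
  x = 6: rhs = 10, matching y values: none (0 points).
  x = 7: rhs = 1, matching y values: 1, 16 (2 points).
  x = 8: rhs = 0, matching y values: 0 (1 points).
  x = 9: rhs = 13, matching y values: 8, 9 (2 points).
  x = 10: rhs = 12, matching y values: none (0 points).
  x = 11: rhs = 3, matching y values: none (0 points).
  x = 12: rhs = 9, matching y values: 3, 14 (2 points).
  x = 13: rhs = 2, matching y values: 6, 11 (2 points).
  x = 14: rhs = 5, matching y values: none (0 points).
  x = 15: rhs = 7, matching y values: none (0 points).
  x = 16: rhs = 14, matching y values: none (0 points).
Total affine count: 17.
Full point count |E(F_17)| = 17 + 1 = 18.
Hasse bound: |18 − (17+1)| = |0| = 0 ≤ 2√17 ≈ 8.2462 ✓.


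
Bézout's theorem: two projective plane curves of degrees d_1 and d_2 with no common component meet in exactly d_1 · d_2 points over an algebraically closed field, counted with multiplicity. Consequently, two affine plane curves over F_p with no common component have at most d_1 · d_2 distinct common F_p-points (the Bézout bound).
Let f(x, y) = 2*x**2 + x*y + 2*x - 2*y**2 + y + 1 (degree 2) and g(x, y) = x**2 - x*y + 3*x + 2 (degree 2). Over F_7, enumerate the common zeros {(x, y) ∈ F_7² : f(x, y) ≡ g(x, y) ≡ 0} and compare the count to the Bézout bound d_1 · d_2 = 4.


Common zeros: ∅; count = 0; Bézout bound = 4.

deg(f) = 2, deg(g) = 2, so Bézout bound = 4.
Scan x ∈ F_7. For each x, list the y ∈ F_7 with f(x, y) ≡ 0 and those with g(x, y) ≡ 0 (mod 7); the common zeros in that column are the intersection.
  x = 0: f ≡ 0 at y ∈ {1, 3}; g ≡ 0 at y ∈ ∅; common: ∅.
  x = 1: f ≡ 0 at y ∈ {3, 5}; g ≡ 0 at y ∈ {6}; common: ∅.
  x = 2: f ≡ 0 at y ∈ {1, 4}; g ≡ 0 at y ∈ {6}; common: ∅.
  x = 3: f ≡ 0 at y ∈ ∅; g ≡ 0 at y ∈ {2}; common: ∅.
  x = 4: f ≡ 0 at y ∈ ∅; g ≡ 0 at y ∈ {4}; common: ∅.
  x = 5: f ≡ 0 at y ∈ ∅; g ≡ 0 at y ∈ {0}; common: ∅.
  x = 6: f ≡ 0 at y ∈ {2, 5}; g ≡ 0 at y ∈ {0}; common: ∅.
Collecting: common zeros = ∅, so the count is 0.
Comparison with the Bézout bound: 0 ≤ 4 = deg(f)·deg(g), as expected for curves with no common component (the affine F_7-count falls short of the bound because intersections may lie at infinity, over extension fields, or carry multiplicity).
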